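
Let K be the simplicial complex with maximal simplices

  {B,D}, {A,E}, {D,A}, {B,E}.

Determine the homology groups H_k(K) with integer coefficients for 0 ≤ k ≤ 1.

Order the vertices as A < B < D < E. Listing each simplex with vertices in this order, K has dimension 1 with simplices:

  0-simplices (4): A, B, D, E
  1-simplices (4): AD, AE, BD, BE

so the chain groups are C_0 ≅ Z^4, C_1 ≅ Z^4.

∂_1: C_1 → C_0 sends each edge [p,q] (with p < q) to q − p.
As a 4×4 matrix over Z this has rank 3, with invariant factors (1,1,1).

From H_k ≅ ker(∂_k) / im(∂_{k+1}) we obtain:

  H_0: rank C_0 − rank ∂_1 = 4 − 3 = 1, and the invariant factors of ∂_1 are all 1, so H_0 = Z.
  H_1: rank ker ∂_1 − rank ∂_2 = (4 − 3) − 0 = 1, and there is no ∂_2, so H_1 = Z.

(K is a triangulation of the circle S^1.)

H_0 ≅ Z,  H_1 ≅ Z.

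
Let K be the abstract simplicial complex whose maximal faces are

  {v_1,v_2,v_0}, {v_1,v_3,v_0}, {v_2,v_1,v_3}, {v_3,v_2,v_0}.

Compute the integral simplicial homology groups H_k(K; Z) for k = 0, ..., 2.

Order the vertices as v_0 < v_1 < v_2 < v_3. Listing each simplex with vertices in this order, K has dimension 2 with simplices:

  0-simplices (4): [v_0], [v_1], [v_2], [v_3]
  1-simplices (6): [v_0,v_1], [v_0,v_2], [v_0,v_3], [v_1,v_2], [v_1,v_3], [v_2,v_3]
  2-simplices (4): [v_0,v_1,v_2], [v_0,v_1,v_3], [v_0,v_2,v_3], [v_1,v_2,v_3]

so the chain groups are C_0 ≅ Z^4, C_1 ≅ Z^6, C_2 ≅ Z^4.

∂_1: C_1 → C_0 maps an edge to its endpoints' difference, ∂[p,q] = q − p. For instance
  ∂[v_1,v_2] = [v_2] − [v_1].
As a 4×6 matrix over Z this has rank 3, with invariant factors (1,1,1).

∂_2: C_2 → C_1 sends each 2-simplex [p,q,r] to [q,r] − [p,r] + [p,q]. For instance
  ∂[v_0,v_2,v_3] = [v_2,v_3] − [v_0,v_3] + [v_0,v_2],
  ∂[v_0,v_1,v_3] = [v_1,v_3] − [v_0,v_3] + [v_0,v_1].
The resulting 6×4 matrix has rank 3, and its Smith normal form has invariant factors (1,1,1).

From H_k ≅ ker(∂_k) / im(∂_{k+1}) we obtain:

  H_0: rank C_0 − rank ∂_1 = 4 − 3 = 1, and the invariant factors of ∂_1 are all 1, so H_0 ≅ Z.
  H_1: rank ker ∂_1 − rank ∂_2 = (6 − 3) − 3 = 0, and the invariant factors of ∂_2 are all 1, so H_1 ≅ 0.
  H_2: rank ker ∂_2 − rank ∂_3 = (4 − 3) − 0 = 1, and there is no ∂_3, so H_2 ≅ Z.

As a check, the Euler characteristic is 4 − 6 + 4 = 2, which agrees with 1 − 0 + 1 = 2.
(K is a triangulation of the 2-sphere S^2.)

H_0 ≅ Z,  H_1 = 0,  H_2 ≅ Z.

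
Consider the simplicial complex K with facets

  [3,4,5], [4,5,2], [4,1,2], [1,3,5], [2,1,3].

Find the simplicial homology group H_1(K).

H_1 = Z.

We work with the vertex ordering 1 < 2 < 3 < 4 < 5. The simplices of K, each written with vertices in increasing order, are:

  0-simplices (5): [1], [2], [3], [4], [5]
  1-simplices (10): [1,2], [1,3], [1,4], [1,5], [2,3], [2,4], [2,5], [3,4], [3,5], [4,5]
  2-simplices (5): [1,2,3], [1,2,4], [1,3,5], [2,4,5], [3,4,5]

Hence C_0 ≅ Z^5, C_1 ≅ Z^10, C_2 ≅ Z^5.

∂_1: C_1 → C_0 is given by ∂[p,q] = [q] − [p]. For instance
  ∂[2,4] = [4] − [2].
This gives a 5×10 integer matrix of rank 4; reducing to Smith normal form yields diagonal entries (1,1,1,1).

∂_2: C_2 → C_1 acts by ∂[p,q,r] = [q,r] − [p,r] + [p,q]. For instance
  ∂[3,4,5] = [4,5] − [3,5] + [3,4],
  ∂[2,4,5] = [4,5] − [2,5] + [2,4].
The 10×5 boundary matrix has rank 5 and Smith normal form diag(1,1,1,1,1).

Now H_k = ker ∂_k / im ∂_{k+1}, so:

  H_1: rank ker ∂_1 − rank ∂_2 = (10 − 4) − 5 = 1, and the invariant factors of ∂_2 are all 1, so H_1 ≅ Z.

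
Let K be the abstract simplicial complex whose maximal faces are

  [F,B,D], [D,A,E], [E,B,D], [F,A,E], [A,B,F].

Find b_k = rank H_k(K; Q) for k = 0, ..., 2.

Fix the vertex order A < B < D < E < F and write every simplex with vertices in increasing order. Then dim K = 2 and the simplices of K are:

  0-simplices (5): A, B, D, E, F
  1-simplices (10): AB, AD, AE, AF, BD, BE, BF, DE, DF, EF
  2-simplices (5): ABF, ADE, AEF, BDE, BDF

so the chain groups are C_0 ≅ Z^5, C_1 ≅ Z^10, C_2 ≅ Z^5.

Boundary ∂_1: C_1 → C_0 is given by ∂[p,q] = [q] − [p].
The 5×10 boundary matrix has rank 4 and Smith normal form diag(1,1,1,1).

The boundary map ∂_2: C_2 → C_1 acts by ∂[p,q,r] = [q,r] − [p,r] + [p,q]. For instance
  ∂BDF = DF − BF + BD,
  ∂ABF = BF − AF + AB.
The 10×5 boundary matrix has rank 5 and Smith normal form diag(1,1,1,1,1).

Computing H_k = (kernel of ∂_k) / (image of ∂_{k+1}):

  H_0: rank C_0 − rank ∂_1 = 5 − 4 = 1, and the invariant factors of ∂_1 are all 1, so H_0 ≅ Z.
  H_1: rank ker ∂_1 − rank ∂_2 = (10 − 4) − 5 = 1, and the invariant factors of ∂_2 are all 1, so H_1 ≅ Z.
  H_2: rank ker ∂_2 − rank ∂_3 = (5 − 5) − 0 = 0, and there is no ∂_3, so H_2 ≅ 0.

As a check, the Euler characteristic is 5 − 10 + 5 = 0, which agrees with 1 − 1 + 0 = 0.

Hence the Betti numbers are b_0 = 1, b_1 = 1, b_2 = 0.

b_0 = 1, b_1 = 1, b_2 = 0.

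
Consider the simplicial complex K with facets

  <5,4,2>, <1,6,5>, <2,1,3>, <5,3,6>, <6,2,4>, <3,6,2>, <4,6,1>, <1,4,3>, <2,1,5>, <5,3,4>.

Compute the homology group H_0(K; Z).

H_0 ≅ Z.

K has 6 vertices, 15 edges, 10 triangles.
rank ∂_0 = 0, rank ∂_1 = 5 ⇒ b_0 = 6 − 0 − 5 = 1; all invariant factors of ∂_1 are 1 so no torsion. So H_0 ≅ Z.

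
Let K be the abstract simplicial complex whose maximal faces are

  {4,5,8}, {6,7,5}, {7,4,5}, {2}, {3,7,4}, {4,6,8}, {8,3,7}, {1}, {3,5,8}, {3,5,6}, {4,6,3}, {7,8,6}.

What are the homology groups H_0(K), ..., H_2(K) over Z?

Take the total order 1 < 2 < 3 < 4 < 5 < 6 < 7 < 8 on the vertex set. Then K (dimension 2) consists of the simplices:

  0-simplices (8): [1], [2], [3], [4], [5], [6], [7], [8]
  1-simplices (15): [3,4], [3,5], [3,6], [3,7], [3,8], [4,5], [4,6], [4,7], [4,8], [5,6], [5,7], [5,8], [6,7], [6,8], [7,8]
  2-simplices (10): [3,4,6], [3,4,7], [3,5,6], [3,5,8], [3,7,8], [4,5,7], [4,5,8], [4,6,8], [5,6,7], [6,7,8]

giving chain groups C_0 ≅ Z^8, C_1 ≅ Z^15, C_2 ≅ Z^10.

∂_1: C_1 → C_0 sends each edge [p,q] (with p < q) to q − p. For instance
  ∂[4,5] = [5] − [4].
The 8×15 boundary matrix has rank 5 and Smith normal form diag(1,1,1,1,1).

Boundary ∂_2: C_2 → C_1 maps a triangle to the signed sum of its edges. For instance
  ∂[3,7,8] = [7,8] − [3,8] + [3,7],
  ∂[3,4,7] = [4,7] − [3,7] + [3,4].
The 15×10 boundary matrix has rank 10 and Smith normal form diag(1,1,1,1,1,1,1,1,1,2).

Now H_k = ker ∂_k / im ∂_{k+1}, so:

  H_0: rank C_0 − rank ∂_1 = 8 − 5 = 3, and the invariant factors of ∂_1 are all 1, so H_0 = Z^3.
  H_1: rank ker ∂_1 − rank ∂_2 = (15 − 5) − 10 = 0, and ∂_2 has invariant factor 2 > 1, so H_1 = Z/2.
  H_2: rank ker ∂_2 − rank ∂_3 = (10 − 10) − 0 = 0, and there is no ∂_3, so H_2 = 0.

As a check, the Euler characteristic is 8 − 15 + 10 = 3, which agrees with 3 − 0 + 0 = 3.

H_0 = Z^3,  H_1 = Z/2,  H_2 = 0.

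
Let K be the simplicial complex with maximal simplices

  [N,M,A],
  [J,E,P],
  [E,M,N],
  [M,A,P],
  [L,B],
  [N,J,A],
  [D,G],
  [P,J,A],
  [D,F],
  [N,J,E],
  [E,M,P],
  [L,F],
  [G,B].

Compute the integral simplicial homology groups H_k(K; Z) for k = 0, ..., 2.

H_0 = Z^2,  H_1 = Z,  H_2 = Z.

Take the total order A < B < D < E < F < G < J < L < M < N < P on the vertex set. Then K (dimension 2) consists of the simplices:

  0-simplices (11): A, B, D, E, F, G, J, L, M, N, P
  1-simplices (17): AJ, AM, AN, AP, BG, BL, DF, DG, EJ, EM, EN, EP, FL, JN, JP, MN, MP
  2-simplices (8): AJN, AJP, AMN, AMP, EJN, EJP, EMN, EMP

giving chain groups C_0 ≅ Z^11, C_1 ≅ Z^17, C_2 ≅ Z^8.

Boundary ∂_1: C_1 → C_0 is given by ∂[p,q] = [q] − [p]. For instance
  ∂BL = L − B.
The resulting 11×17 matrix has rank 9, and its Smith normal form has invariant factors (1,1,1,1,1,1,1,1,1).

Boundary ∂_2: C_2 → C_1 maps a triangle to the signed sum of its edges. For instance
  ∂EMN = MN − EN + EM,
  ∂EMP = MP − EP + EM.
As a 17×8 matrix over Z this has rank 7, with invariant factors (1,1,1,1,1,1,1).

Computing H_k = (kernel of ∂_k) / (image of ∂_{k+1}):

  H_0: rank C_0 − rank ∂_1 = 11 − 9 = 2, and the invariant factors of ∂_1 are all 1, so H_0 = Z^2.
  H_1: rank ker ∂_1 − rank ∂_2 = (17 − 9) − 7 = 1, and the invariant factors of ∂_2 are all 1, so H_1 = Z.
  H_2: rank ker ∂_2 − rank ∂_3 = (8 − 7) − 0 = 1, and there is no ∂_3, so H_2 = Z.

As a check, the Euler characteristic is 11 − 17 + 8 = 2, which agrees with 2 − 1 + 1 = 2.
(K is a triangulation of the disjoint union of the 2-sphere S^2 and the circle S^1.)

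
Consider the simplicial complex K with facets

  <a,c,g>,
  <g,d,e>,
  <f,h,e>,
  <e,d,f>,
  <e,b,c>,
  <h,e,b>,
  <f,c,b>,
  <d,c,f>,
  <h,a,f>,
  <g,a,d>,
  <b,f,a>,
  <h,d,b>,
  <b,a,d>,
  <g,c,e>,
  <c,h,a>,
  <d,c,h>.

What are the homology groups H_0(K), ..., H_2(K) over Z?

We work with the vertex ordering a < b < c < d < e < f < g < h. The simplices of K, each written with vertices in increasing order, are:

  0-simplices (8): a, b, c, d, e, f, g, h
  1-simplices (24): ab, ac, ad, af, ag, ah, bc, bd, be, bf, bh, cd, ce, cf, cg, ch, de, df, dg, dh, ef, eg, eh, fh
  2-simplices (16): abd, abf, acg, ach, adg, afh, bce, bcf, bdh, beh, cdf, cdh, ceg, def, deg, efh

so the chain groups are C_0 ≅ Z^8, C_1 ≅ Z^24, C_2 ≅ Z^16.

The boundary map ∂_1: C_1 → C_0 is given by ∂[p,q] = [q] − [p].
This gives a 8×24 integer matrix of rank 7; reducing to Smith normal form yields diagonal entries (1,1,1,1,1,1,1).

Boundary ∂_2: C_2 → C_1 acts by ∂[p,q,r] = [q,r] − [p,r] + [p,q]. For instance
  ∂deg = eg − dg + de,
  ∂cdf = df − cf + cd.
The 24×16 boundary matrix has rank 15 and Smith normal form diag(1,1,1,1,1,1,1,1,1,1,1,1,1,1,1).

Computing H_k = (kernel of ∂_k) / (image of ∂_{k+1}):

  H_0: rank C_0 − rank ∂_1 = 8 − 7 = 1, and the invariant factors of ∂_1 are all 1, so H_0 = Z.
  H_1: rank ker ∂_1 − rank ∂_2 = (24 − 7) − 15 = 2, and the invariant factors of ∂_2 are all 1, so H_1 = Z^2.
  H_2: rank ker ∂_2 − rank ∂_3 = (16 − 15) − 0 = 1, and there is no ∂_3, so H_2 = Z.

H_0 = Z,  H_1 = Z^2,  H_2 = Z.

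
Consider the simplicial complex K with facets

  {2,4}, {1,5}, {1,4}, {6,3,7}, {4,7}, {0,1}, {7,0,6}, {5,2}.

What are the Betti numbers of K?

Take the total order 0 < 1 < 2 < 3 < 4 < 5 < 6 < 7 on the vertex set. Then K (dimension 2) consists of the simplices:

  0-simplices (8): [0], [1], [2], [3], [4], [5], [6], [7]
  1-simplices (11): [0,1], [0,6], [0,7], [1,4], [1,5], [2,4], [2,5], [3,6], [3,7], [4,7], [6,7]
  2-simplices (2): [0,6,7], [3,6,7]

giving chain groups C_0 ≅ Z^8, C_1 ≅ Z^11, C_2 ≅ Z^2.

Boundary ∂_1: C_1 → C_0 sends each edge [p,q] (with p < q) to q − p.
This gives a 8×11 integer matrix of rank 7; reducing to Smith normal form yields diagonal entries (1,1,1,1,1,1,1).

Boundary ∂_2: C_2 → C_1 acts by ∂[p,q,r] = [q,r] − [p,r] + [p,q]. For instance
  ∂[0,6,7] = [6,7] − [0,7] + [0,6],
  ∂[3,6,7] = [6,7] − [3,7] + [3,6].
As a 11×2 matrix over Z this has rank 2, with invariant factors (1,1).

Now H_k = ker ∂_k / im ∂_{k+1}, so:

  H_0: rank C_0 − rank ∂_1 = 8 − 7 = 1, and the invariant factors of ∂_1 are all 1, so H_0 ≅ Z.
  H_1: rank ker ∂_1 − rank ∂_2 = (11 − 7) − 2 = 2, and the invariant factors of ∂_2 are all 1, so H_1 ≅ Z^2.
  H_2: rank ker ∂_2 − rank ∂_3 = (2 − 2) − 0 = 0, and there is no ∂_3, so H_2 ≅ 0.

As a check, the Euler characteristic is 8 − 11 + 2 = -1, which agrees with 1 − 2 + 0 = -1.

Hence the Betti numbers are b_0 = 1, b_1 = 2, b_2 = 0.

b_0 = 1, b_1 = 2, b_2 = 0.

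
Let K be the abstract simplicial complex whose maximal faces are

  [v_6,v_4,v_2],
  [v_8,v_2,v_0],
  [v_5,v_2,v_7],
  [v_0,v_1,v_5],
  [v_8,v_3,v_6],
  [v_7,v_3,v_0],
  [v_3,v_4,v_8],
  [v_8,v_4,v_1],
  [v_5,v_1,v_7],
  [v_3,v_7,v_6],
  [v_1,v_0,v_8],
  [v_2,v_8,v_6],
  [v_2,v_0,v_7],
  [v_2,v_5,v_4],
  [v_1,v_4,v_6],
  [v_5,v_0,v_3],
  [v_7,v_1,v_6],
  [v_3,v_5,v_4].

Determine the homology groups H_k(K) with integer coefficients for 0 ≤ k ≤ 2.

Take the total order v_0 < v_1 < v_2 < v_3 < v_4 < v_5 < v_6 < v_7 < v_8 on the vertex set. Then K (dimension 2) consists of the simplices:

  0-simplices (9): [v_0], [v_1], [v_2], [v_3], [v_4], [v_5], [v_6], [v_7], [v_8]
  1-simplices (27): (27 of them)
  2-simplices (18): (18 of them)

giving chain groups C_0 ≅ Z^9, C_1 ≅ Z^27, C_2 ≅ Z^18.

∂_1: C_1 → C_0 maps an edge to its endpoints' difference, ∂[p,q] = q − p. For instance
  ∂[v_3,v_5] = [v_5] − [v_3].
The resulting 9×27 matrix has rank 8, and its Smith normal form has invariant factors (1,1,1,1,1,1,1,1).

∂_2: C_2 → C_1 sends each 2-simplex [p,q,r] to [q,r] − [p,r] + [p,q]. For instance
  ∂[v_0,v_3,v_7] = [v_3,v_7] − [v_0,v_7] + [v_0,v_3],
  ∂[v_1,v_4,v_8] = [v_4,v_8] − [v_1,v_8] + [v_1,v_4].
The 27×18 boundary matrix has rank 18 and Smith normal form diag(1,1,1,1,1,1,1,1,1,1,1,1,1,1,1,1,1,2).

From H_k ≅ ker(∂_k) / im(∂_{k+1}) we obtain:

  H_0: rank C_0 − rank ∂_1 = 9 − 8 = 1, and the invariant factors of ∂_1 are all 1, so H_0 = Z.
  H_1: rank ker ∂_1 − rank ∂_2 = (27 − 8) − 18 = 1, and ∂_2 has invariant factor 2 > 1, so H_1 = Z ⊕ Z/2.
  H_2: rank ker ∂_2 − rank ∂_3 = (18 − 18) − 0 = 0, and there is no ∂_3, so H_2 = 0.

(K is a triangulation of the Klein bottle.)

H_0 ≅ Z,  H_1 ≅ Z ⊕ Z/2,  H_2 = 0.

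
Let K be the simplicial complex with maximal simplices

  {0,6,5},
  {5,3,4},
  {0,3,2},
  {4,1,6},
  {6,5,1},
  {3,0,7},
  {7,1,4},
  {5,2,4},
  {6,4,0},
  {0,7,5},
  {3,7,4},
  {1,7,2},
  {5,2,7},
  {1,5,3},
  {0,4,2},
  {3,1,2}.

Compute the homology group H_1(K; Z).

H_1 ≅ Z^2.

Fix the vertex order 0 < 1 < 2 < 3 < 4 < 5 < 6 < 7 and write every simplex with vertices in increasing order. Then dim K = 2 and the simplices of K are:

  0-simplices (8): [0], [1], [2], [3], [4], [5], [6], [7]
  1-simplices (24): (24 of them)
  2-simplices (16): [0,2,3], [0,2,4], [0,3,7], [0,4,6], [0,5,6], [0,5,7], [1,2,3], [1,2,7], [1,3,5], [1,4,6], [1,4,7], [1,5,6], [2,4,5], [2,5,7], [3,4,5], [3,4,7]

giving chain groups C_0 ≅ Z^8, C_1 ≅ Z^24, C_2 ≅ Z^16.

Boundary ∂_1: C_1 → C_0 maps an edge to its endpoints' difference, ∂[p,q] = q − p. For instance
  ∂[2,3] = [3] − [2].
This gives a 8×24 integer matrix of rank 7; reducing to Smith normal form yields diagonal entries (1,1,1,1,1,1,1).

Boundary ∂_2: C_2 → C_1 acts by ∂[p,q,r] = [q,r] − [p,r] + [p,q]. For instance
  ∂[2,5,7] = [5,7] − [2,7] + [2,5],
  ∂[2,4,5] = [4,5] − [2,5] + [2,4].
The resulting 24×16 matrix has rank 15, and its Smith normal form has invariant factors (1,1,1,1,1,1,1,1,1,1,1,1,1,1,1).

Computing H_k = (kernel of ∂_k) / (image of ∂_{k+1}):

  H_1: rank ker ∂_1 − rank ∂_2 = (24 − 7) − 15 = 2, and the invariant factors of ∂_2 are all 1, so H_1 = Z^2.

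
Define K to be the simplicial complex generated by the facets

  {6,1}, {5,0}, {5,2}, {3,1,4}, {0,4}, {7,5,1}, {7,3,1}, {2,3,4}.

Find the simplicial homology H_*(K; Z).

We work with the vertex ordering 0 < 1 < 2 < 3 < 4 < 5 < 6 < 7. The simplices of K, each written with vertices in increasing order, are:

  0-simplices (8): [0], [1], [2], [3], [4], [5], [6], [7]
  1-simplices (13): [0,4], [0,5], [1,3], [1,4], [1,5], [1,6], [1,7], [2,3], [2,4], [2,5], [3,4], [3,7], [5,7]
  2-simplices (4): [1,3,4], [1,3,7], [1,5,7], [2,3,4]

Hence C_0 ≅ Z^8, C_1 ≅ Z^13, C_2 ≅ Z^4.

Boundary ∂_1: C_1 → C_0 is given by ∂[p,q] = [q] − [p].
As a 8×13 matrix over Z this has rank 7, with invariant factors (1,1,1,1,1,1,1).

Boundary ∂_2: C_2 → C_1 sends each 2-simplex [p,q,r] to [q,r] − [p,r] + [p,q]. For instance
  ∂[2,3,4] = [3,4] − [2,4] + [2,3],
  ∂[1,3,7] = [3,7] − [1,7] + [1,3].
The 13×4 boundary matrix has rank 4 and Smith normal form diag(1,1,1,1).

Now H_k = ker ∂_k / im ∂_{k+1}, so:

  H_0: rank C_0 − rank ∂_1 = 8 − 7 = 1, and the invariant factors of ∂_1 are all 1, so H_0 = Z.
  H_1: rank ker ∂_1 − rank ∂_2 = (13 − 7) − 4 = 2, and the invariant factors of ∂_2 are all 1, so H_1 = Z^2.
  H_2: rank ker ∂_2 − rank ∂_3 = (4 − 4) − 0 = 0, and there is no ∂_3, so H_2 = 0.

H_0 ≅ Z,  H_1 ≅ Z^2,  H_2 = 0.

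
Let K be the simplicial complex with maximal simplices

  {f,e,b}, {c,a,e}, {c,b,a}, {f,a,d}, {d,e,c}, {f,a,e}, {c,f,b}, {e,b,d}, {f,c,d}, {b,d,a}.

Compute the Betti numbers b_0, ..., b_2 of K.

b_0 = 1, b_1 = 0, b_2 = 0.

We work with the vertex ordering a < b < c < d < e < f. The simplices of K, each written with vertices in increasing order, are:

  0-simplices (6): a, b, c, d, e, f
  1-simplices (15): ab, ac, ad, ae, af, bc, bd, be, bf, cd, ce, cf, de, df, ef
  2-simplices (10): abc, abd, ace, adf, aef, bcf, bde, bef, cde, cdf

giving chain groups C_0 ≅ Z^6, C_1 ≅ Z^15, C_2 ≅ Z^10.

Boundary ∂_1: C_1 → C_0 sends each edge [p,q] (with p < q) to q − p. For instance
  ∂ef = f − e.
This gives a 6×15 integer matrix of rank 5; reducing to Smith normal form yields diagonal entries (1,1,1,1,1).

Boundary ∂_2: C_2 → C_1 acts by ∂[p,q,r] = [q,r] − [p,r] + [p,q]. For instance
  ∂bcf = cf − bf + bc,
  ∂ace = ce − ae + ac.
The 15×10 boundary matrix has rank 10 and Smith normal form diag(1,1,1,1,1,1,1,1,1,2).

Computing H_k = (kernel of ∂_k) / (image of ∂_{k+1}):

  H_0: rank C_0 − rank ∂_1 = 6 − 5 = 1, and the invariant factors of ∂_1 are all 1, so H_0 = Z.
  H_1: rank ker ∂_1 − rank ∂_2 = (15 − 5) − 10 = 0, and ∂_2 has invariant factor 2 > 1, so H_1 = Z/2Z.
  H_2: rank ker ∂_2 − rank ∂_3 = (10 − 10) − 0 = 0, and there is no ∂_3, so H_2 = 0.

Hence the Betti numbers are b_0 = 1, b_1 = 0, b_2 = 0.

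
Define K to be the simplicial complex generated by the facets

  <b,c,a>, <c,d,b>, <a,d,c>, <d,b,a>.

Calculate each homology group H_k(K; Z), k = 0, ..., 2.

H_0 ≅ Z,  H_1 = 0,  H_2 ≅ Z.

Take the total order a < b < c < d on the vertex set. Then K (dimension 2) consists of the simplices:

  0-simplices (4): a, b, c, d
  1-simplices (6): ab, ac, ad, bc, bd, cd
  2-simplices (4): abc, abd, acd, bcd

so the chain groups are C_0 ≅ Z^4, C_1 ≅ Z^6, C_2 ≅ Z^4.

Boundary ∂_1: C_1 → C_0 maps an edge to its endpoints' difference, ∂[p,q] = q − p. For instance
  ∂cd = d − c.
As a 4×6 matrix over Z this has rank 3, with invariant factors (1,1,1).

The boundary map ∂_2: C_2 → C_1 sends each 2-simplex [p,q,r] to [q,r] − [p,r] + [p,q]. For instance
  ∂acd = cd − ad + ac,
  ∂abc = bc − ac + ab.
As a 6×4 matrix over Z this has rank 3, with invariant factors (1,1,1).

Reading off H_k = ker ∂_k / im ∂_{k+1}:

  H_0: rank C_0 − rank ∂_1 = 4 − 3 = 1, and the invariant factors of ∂_1 are all 1, so H_0 ≅ Z.
  H_1: rank ker ∂_1 − rank ∂_2 = (6 − 3) − 3 = 0, and the invariant factors of ∂_2 are all 1, so H_1 ≅ 0.
  H_2: rank ker ∂_2 − rank ∂_3 = (4 − 3) − 0 = 1, and there is no ∂_3, so H_2 ≅ Z.

As a check, the Euler characteristic is 4 − 6 + 4 = 2, which agrees with 1 − 0 + 1 = 2.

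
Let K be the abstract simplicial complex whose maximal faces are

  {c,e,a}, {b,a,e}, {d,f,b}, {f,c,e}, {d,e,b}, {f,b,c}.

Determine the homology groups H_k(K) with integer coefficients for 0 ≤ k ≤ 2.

H_0 = Z,  H_1 = Z,  H_2 = 0.

Order the vertices as a < b < c < d < e < f. Listing each simplex with vertices in this order, K has dimension 2 with simplices:

  0-simplices (6): a, b, c, d, e, f
  1-simplices (12): ab, ac, ae, bc, bd, be, bf, ce, cf, de, df, ef
  2-simplices (6): abe, ace, bcf, bde, bdf, cef

giving chain groups C_0 ≅ Z^6, C_1 ≅ Z^12, C_2 ≅ Z^6.

The boundary map ∂_1: C_1 → C_0 sends each edge [p,q] (with p < q) to q − p.
As a 6×12 matrix over Z this has rank 5, with invariant factors (1,1,1,1,1).

The boundary map ∂_2: C_2 → C_1 sends each 2-simplex [p,q,r] to [q,r] − [p,r] + [p,q]. For instance
  ∂cef = ef − cf + ce,
  ∂bdf = df − bf + bd.
This gives a 12×6 integer matrix of rank 6; reducing to Smith normal form yields diagonal entries (1,1,1,1,1,1).

From H_k ≅ ker(∂_k) / im(∂_{k+1}) we obtain:

  H_0: rank C_0 − rank ∂_1 = 6 − 5 = 1, and the invariant factors of ∂_1 are all 1, so H_0 = Z.
  H_1: rank ker ∂_1 − rank ∂_2 = (12 − 5) − 6 = 1, and the invariant factors of ∂_2 are all 1, so H_1 = Z.
  H_2: rank ker ∂_2 − rank ∂_3 = (6 − 6) − 0 = 0, and there is no ∂_3, so H_2 = 0.

As a check, the Euler characteristic is 6 − 12 + 6 = 0, which agrees with 1 − 1 + 0 = 0.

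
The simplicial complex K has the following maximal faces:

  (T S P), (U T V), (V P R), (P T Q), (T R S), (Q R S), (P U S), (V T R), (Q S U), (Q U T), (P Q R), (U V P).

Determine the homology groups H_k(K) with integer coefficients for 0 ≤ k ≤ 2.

H_0 ≅ Z,  H_1 ≅ Z/2,  H_2 = 0.

K has 7 vertices, 18 edges, 12 triangles.
rank ∂_0 = 0, rank ∂_1 = 6 ⇒ b_0 = 7 − 0 − 6 = 1; all invariant factors of ∂_1 are 1 so no torsion. So H_0 ≅ Z.
rank ∂_1 = 6, rank ∂_2 = 12 ⇒ b_1 = 18 − 6 − 12 = 0; ∂_2 has invariant factor(s) [2] giving torsion. So H_1 ≅ Z/2.
rank ∂_2 = 12, rank ∂_3 = 0 ⇒ b_2 = 12 − 12 − 0 = 0. So H_2 ≅ 0.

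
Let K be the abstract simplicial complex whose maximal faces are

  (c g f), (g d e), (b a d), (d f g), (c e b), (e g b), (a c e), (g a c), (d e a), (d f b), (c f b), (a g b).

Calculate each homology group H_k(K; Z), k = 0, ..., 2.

We work with the vertex ordering a < b < c < d < e < f < g. The simplices of K, each written with vertices in increasing order, are:

  0-simplices (7): a, b, c, d, e, f, g
  1-simplices (18): ab, ac, ad, ae, ag, bc, bd, be, bf, bg, ce, cf, cg, de, df, dg, eg, fg
  2-simplices (12): abd, abg, ace, acg, ade, bce, bcf, bdf, beg, cfg, deg, dfg

so the chain groups are C_0 ≅ Z^7, C_1 ≅ Z^18, C_2 ≅ Z^12.

The boundary map ∂_1: C_1 → C_0 is given by ∂[p,q] = [q] − [p]. For instance
  ∂be = e − b.
As a 7×18 matrix over Z this has rank 6, with invariant factors (1,1,1,1,1,1).

∂_2: C_2 → C_1 acts by ∂[p,q,r] = [q,r] − [p,r] + [p,q]. For instance
  ∂beg = eg − bg + be,
  ∂cfg = fg − cg + cf.
This gives a 18×12 integer matrix of rank 12; reducing to Smith normal form yields diagonal entries (1,1,1,1,1,1,1,1,1,1,1,2).

Computing H_k = (kernel of ∂_k) / (image of ∂_{k+1}):

  H_0: rank C_0 − rank ∂_1 = 7 − 6 = 1, and the invariant factors of ∂_1 are all 1, so H_0 ≅ Z.
  H_1: rank ker ∂_1 − rank ∂_2 = (18 − 6) − 12 = 0, and ∂_2 has invariant factor 2 > 1, so H_1 ≅ Z/2Z.
  H_2: rank ker ∂_2 − rank ∂_3 = (12 − 12) − 0 = 0, and there is no ∂_3, so H_2 ≅ 0.

(K is a triangulation of the real projective plane RP^2.)

H_0 = Z,  H_1 = Z/2Z,  H_2 = 0.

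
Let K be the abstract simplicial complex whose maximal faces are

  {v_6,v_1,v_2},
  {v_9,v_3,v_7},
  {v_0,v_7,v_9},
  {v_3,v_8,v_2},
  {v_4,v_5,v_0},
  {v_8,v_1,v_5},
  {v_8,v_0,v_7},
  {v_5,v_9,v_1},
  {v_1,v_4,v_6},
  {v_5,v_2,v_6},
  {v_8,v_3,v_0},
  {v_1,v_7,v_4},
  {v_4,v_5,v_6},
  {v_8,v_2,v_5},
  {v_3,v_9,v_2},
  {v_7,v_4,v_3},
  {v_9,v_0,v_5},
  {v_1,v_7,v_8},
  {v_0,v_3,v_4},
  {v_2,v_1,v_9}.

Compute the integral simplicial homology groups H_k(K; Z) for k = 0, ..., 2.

H_0 = Z,  H_1 = Z × Z/2,  H_2 = 0.

Fix the vertex order v_0 < v_1 < v_2 < v_3 < v_4 < v_5 < v_6 < v_7 < v_8 < v_9 and write every simplex with vertices in increasing order. Then dim K = 2 and the simplices of K are:

  0-simplices (10): [v_0], [v_1], [v_2], [v_3], [v_4], [v_5], [v_6], [v_7], [v_8], [v_9]
  1-simplices (30): (30 of them)
  2-simplices (20): (20 of them)

so the chain groups are C_0 ≅ Z^10, C_1 ≅ Z^30, C_2 ≅ Z^20.

∂_1: C_1 → C_0 maps an edge to its endpoints' difference, ∂[p,q] = q − p. For instance
  ∂[v_3,v_7] = [v_7] − [v_3].
This gives a 10×30 integer matrix of rank 9; reducing to Smith normal form yields diagonal entries (1,1,1,1,1,1,1,1,1).

Boundary ∂_2: C_2 → C_1 sends each 2-simplex [p,q,r] to [q,r] − [p,r] + [p,q]. For instance
  ∂[v_0,v_3,v_4] = [v_3,v_4] − [v_0,v_4] + [v_0,v_3],
  ∂[v_2,v_3,v_8] = [v_3,v_8] − [v_2,v_8] + [v_2,v_3].
As a 30×20 matrix over Z this has rank 20, with invariant factors (1,1,1,1,1,1,1,1,1,1,1,1,1,1,1,1,1,1,1,2).

Now H_k = ker ∂_k / im ∂_{k+1}, so:

  H_0: rank C_0 − rank ∂_1 = 10 − 9 = 1, and the invariant factors of ∂_1 are all 1, so H_0 ≅ Z.
  H_1: rank ker ∂_1 − rank ∂_2 = (30 − 9) − 20 = 1, and ∂_2 has invariant factor 2 > 1, so H_1 ≅ Z × Z/2.
  H_2: rank ker ∂_2 − rank ∂_3 = (20 − 20) − 0 = 0, and there is no ∂_3, so H_2 ≅ 0.

As a check, the Euler characteristic is 10 − 30 + 20 = 0, which agrees with 1 − 1 + 0 = 0.
(K is a triangulation of the Klein bottle.)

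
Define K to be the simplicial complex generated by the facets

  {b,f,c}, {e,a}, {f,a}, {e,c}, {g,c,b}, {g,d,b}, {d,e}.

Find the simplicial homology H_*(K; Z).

H_0 ≅ Z,  H_1 ≅ Z^2,  H_2 = 0.

Order the vertices as a < b < c < d < e < f < g. Listing each simplex with vertices in this order, K has dimension 2 with simplices:

  0-simplices (7): a, b, c, d, e, f, g
  1-simplices (11): ae, af, bc, bd, bf, bg, ce, cf, cg, de, dg
  2-simplices (3): bcf, bcg, bdg

giving chain groups C_0 ≅ Z^7, C_1 ≅ Z^11, C_2 ≅ Z^3.

The boundary map ∂_1: C_1 → C_0 is given by ∂[p,q] = [q] − [p].
As a 7×11 matrix over Z this has rank 6, with invariant factors (1,1,1,1,1,1).

The boundary map ∂_2: C_2 → C_1 maps a triangle to the signed sum of its edges. For instance
  ∂bcg = cg − bg + bc,
  ∂bdg = dg − bg + bd.
The 11×3 boundary matrix has rank 3 and Smith normal form diag(1,1,1).

Reading off H_k = ker ∂_k / im ∂_{k+1}:

  H_0: rank C_0 − rank ∂_1 = 7 − 6 = 1, and the invariant factors of ∂_1 are all 1, so H_0 ≅ Z.
  H_1: rank ker ∂_1 − rank ∂_2 = (11 − 6) − 3 = 2, and the invariant factors of ∂_2 are all 1, so H_1 ≅ Z^2.
  H_2: rank ker ∂_2 − rank ∂_3 = (3 − 3) − 0 = 0, and there is no ∂_3, so H_2 ≅ 0.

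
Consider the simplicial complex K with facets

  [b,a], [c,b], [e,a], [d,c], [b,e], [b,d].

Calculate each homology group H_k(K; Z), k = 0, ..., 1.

Take the total order a < b < c < d < e on the vertex set. Then K (dimension 1) consists of the simplices:

  0-simplices (5): a, b, c, d, e
  1-simplices (6): ab, ae, bc, bd, be, cd

giving chain groups C_0 ≅ Z^5, C_1 ≅ Z^6.

Boundary ∂_1: C_1 → C_0 is given by ∂[p,q] = [q] − [p]. For instance
  ∂bc = c − b.
This gives a 5×6 integer matrix of rank 4; reducing to Smith normal form yields diagonal entries (1,1,1,1).

From H_k ≅ ker(∂_k) / im(∂_{k+1}) we obtain:

  H_0: rank C_0 − rank ∂_1 = 5 − 4 = 1, and the invariant factors of ∂_1 are all 1, so H_0 = Z.
  H_1: rank ker ∂_1 − rank ∂_2 = (6 − 4) − 0 = 2, and there is no ∂_2, so H_1 = Z^2.

H_0 = Z,  H_1 = Z^2.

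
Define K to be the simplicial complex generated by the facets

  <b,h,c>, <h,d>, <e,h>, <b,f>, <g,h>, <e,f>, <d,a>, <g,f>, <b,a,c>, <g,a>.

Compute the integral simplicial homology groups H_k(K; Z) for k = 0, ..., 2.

H_0 ≅ Z,  H_1 ≅ Z^4,  H_2 = 0.

Fix the vertex order a < b < c < d < e < f < g < h and write every simplex with vertices in increasing order. Then dim K = 2 and the simplices of K are:

  0-simplices (8): a, b, c, d, e, f, g, h
  1-simplices (13): ab, ac, ad, ag, bc, bf, bh, ch, dh, ef, eh, fg, gh
  2-simplices (2): abc, bch

so the chain groups are C_0 ≅ Z^8, C_1 ≅ Z^13, C_2 ≅ Z^2.

∂_1: C_1 → C_0 sends each edge [p,q] (with p < q) to q − p.
The resulting 8×13 matrix has rank 7, and its Smith normal form has invariant factors (1,1,1,1,1,1,1).

The boundary map ∂_2: C_2 → C_1 maps a triangle to the signed sum of its edges. For instance
  ∂bch = ch − bh + bc,
  ∂abc = bc − ac + ab.
As a 13×2 matrix over Z this has rank 2, with invariant factors (1,1).

From H_k ≅ ker(∂_k) / im(∂_{k+1}) we obtain:

  H_0: rank C_0 − rank ∂_1 = 8 − 7 = 1, and the invariant factors of ∂_1 are all 1, so H_0 ≅ Z.
  H_1: rank ker ∂_1 − rank ∂_2 = (13 − 7) − 2 = 4, and the invariant factors of ∂_2 are all 1, so H_1 ≅ Z^4.
  H_2: rank ker ∂_2 − rank ∂_3 = (2 − 2) − 0 = 0, and there is no ∂_3, so H_2 ≅ 0.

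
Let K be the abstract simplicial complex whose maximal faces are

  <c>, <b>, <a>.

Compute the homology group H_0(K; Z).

H_0 = Z^3.

We work with the vertex ordering a < b < c. The simplices of K, each written with vertices in increasing order, are:

  0-simplices (3): a, b, c

giving chain groups C_0 ≅ Z^3.

Now H_k = ker ∂_k / im ∂_{k+1}, so:

  H_0: rank C_0 − rank ∂_1 = 3 − 0 = 3, and there is no ∂_1, so H_0 = Z^3.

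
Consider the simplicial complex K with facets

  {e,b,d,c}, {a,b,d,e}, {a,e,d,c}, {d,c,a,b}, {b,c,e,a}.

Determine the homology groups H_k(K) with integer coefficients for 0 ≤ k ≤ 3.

Take the total order a < b < c < d < e on the vertex set. Then K (dimension 3) consists of the simplices:

  0-simplices (5): a, b, c, d, e
  1-simplices (10): ab, ac, ad, ae, bc, bd, be, cd, ce, de
  2-simplices (10): abc, abd, abe, acd, ace, ade, bcd, bce, bde, cde
  3-simplices (5): abcd, abce, abde, acde, bcde

so the chain groups are C_0 ≅ Z^5, C_1 ≅ Z^10, C_2 ≅ Z^10, C_3 ≅ Z^5.

∂_1: C_1 → C_0 sends each edge [p,q] (with p < q) to q − p.
As a 5×10 matrix over Z this has rank 4, with invariant factors (1,1,1,1).

∂_2: C_2 → C_1 sends each 2-simplex [p,q,r] to [q,r] − [p,r] + [p,q]. For instance
  ∂ace = ce − ae + ac,
  ∂cde = de − ce + cd.
As a 10×10 matrix over Z this has rank 6, with invariant factors (1,1,1,1,1,1).

Boundary ∂_3: C_3 → C_2 sends each 3-simplex σ to the alternating sum Σ_i (−1)^i (σ with its i-th vertex removed). For instance
  ∂abcd = bcd − acd + abd − abc,
  ∂bcde = cde − bde + bce − bcd.
As a 10×5 matrix over Z this has rank 4, with invariant factors (1,1,1,1).

Now H_k = ker ∂_k / im ∂_{k+1}, so:

  H_0: rank C_0 − rank ∂_1 = 5 − 4 = 1, and the invariant factors of ∂_1 are all 1, so H_0 = Z.
  H_1: rank ker ∂_1 − rank ∂_2 = (10 − 4) − 6 = 0, and the invariant factors of ∂_2 are all 1, so H_1 = 0.
  H_2: rank ker ∂_2 − rank ∂_3 = (10 − 6) − 4 = 0, and the invariant factors of ∂_3 are all 1, so H_2 = 0.
  H_3: rank ker ∂_3 − rank ∂_4 = (5 − 4) − 0 = 1, and there is no ∂_4, so H_3 = Z.

(K is a triangulation of the 3-sphere S^3.)

H_0 ≅ Z,  H_1 = 0,  H_2 = 0,  H_3 ≅ Z.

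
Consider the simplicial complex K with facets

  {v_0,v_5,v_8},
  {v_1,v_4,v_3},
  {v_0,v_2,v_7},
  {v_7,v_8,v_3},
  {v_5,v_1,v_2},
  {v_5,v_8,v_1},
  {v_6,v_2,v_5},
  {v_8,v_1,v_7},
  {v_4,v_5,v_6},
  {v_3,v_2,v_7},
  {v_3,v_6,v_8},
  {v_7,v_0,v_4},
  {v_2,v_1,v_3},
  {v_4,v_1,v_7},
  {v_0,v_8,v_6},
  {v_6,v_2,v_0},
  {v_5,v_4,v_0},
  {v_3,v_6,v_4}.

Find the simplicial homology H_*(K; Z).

H_0 ≅ Z,  H_1 ≅ Z ⊕ Z_2,  H_2 = 0.

We work with the vertex ordering v_0 < v_1 < v_2 < v_3 < v_4 < v_5 < v_6 < v_7 < v_8. The simplices of K, each written with vertices in increasing order, are:

  0-simplices (9): [v_0], [v_1], [v_2], [v_3], [v_4], [v_5], [v_6], [v_7], [v_8]
  1-simplices (27): (27 of them)
  2-simplices (18): (18 of them)

Hence C_0 ≅ Z^9, C_1 ≅ Z^27, C_2 ≅ Z^18.

∂_1: C_1 → C_0 sends each edge [p,q] (with p < q) to q − p. For instance
  ∂[v_0,v_6] = [v_6] − [v_0].
The resulting 9×27 matrix has rank 8, and its Smith normal form has invariant factors (1,1,1,1,1,1,1,1).

Boundary ∂_2: C_2 → C_1 maps a triangle to the signed sum of its edges. For instance
  ∂[v_4,v_5,v_6] = [v_5,v_6] − [v_4,v_6] + [v_4,v_5],
  ∂[v_3,v_6,v_8] = [v_6,v_8] − [v_3,v_8] + [v_3,v_6].
The resulting 27×18 matrix has rank 18, and its Smith normal form has invariant factors (1,1,1,1,1,1,1,1,1,1,1,1,1,1,1,1,1,2).

From H_k ≅ ker(∂_k) / im(∂_{k+1}) we obtain:

  H_0: rank C_0 − rank ∂_1 = 9 − 8 = 1, and the invariant factors of ∂_1 are all 1, so H_0 ≅ Z.
  H_1: rank ker ∂_1 − rank ∂_2 = (27 − 8) − 18 = 1, and ∂_2 has invariant factor 2 > 1, so H_1 ≅ Z ⊕ Z_2.
  H_2: rank ker ∂_2 − rank ∂_3 = (18 − 18) − 0 = 0, and there is no ∂_3, so H_2 ≅ 0.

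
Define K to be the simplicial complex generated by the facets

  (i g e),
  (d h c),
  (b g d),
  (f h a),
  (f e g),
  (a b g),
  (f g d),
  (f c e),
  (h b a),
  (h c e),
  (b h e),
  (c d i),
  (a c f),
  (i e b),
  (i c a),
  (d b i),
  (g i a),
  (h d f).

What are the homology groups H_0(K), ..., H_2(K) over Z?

H_0 = Z,  H_1 = Z ⊕ Z/2,  H_2 = 0.

Take the total order a < b < c < d < e < f < g < h < i on the vertex set. Then K (dimension 2) consists of the simplices:

  0-simplices (9): a, b, c, d, e, f, g, h, i
  1-simplices (27): ab, ac, af, ag, ah, ai, bd, be, bg, bh, bi, cd, ce, cf, ch, ci, df, dg, dh, di, ef, eg, eh, ei, fg, fh, gi
  2-simplices (18): abg, abh, acf, aci, afh, agi, bdg, bdi, beh, bei, cdh, cdi, cef, ceh, dfg, dfh, efg, egi

so the chain groups are C_0 ≅ Z^9, C_1 ≅ Z^27, C_2 ≅ Z^18.

Boundary ∂_1: C_1 → C_0 is given by ∂[p,q] = [q] − [p]. For instance
  ∂ah = h − a.
The resulting 9×27 matrix has rank 8, and its Smith normal form has invariant factors (1,1,1,1,1,1,1,1).

The boundary map ∂_2: C_2 → C_1 maps a triangle to the signed sum of its edges. For instance
  ∂aci = ci − ai + ac,
  ∂bdi = di − bi + bd.
This gives a 27×18 integer matrix of rank 18; reducing to Smith normal form yields diagonal entries (1,1,1,1,1,1,1,1,1,1,1,1,1,1,1,1,1,2).

Computing H_k = (kernel of ∂_k) / (image of ∂_{k+1}):

  H_0: rank C_0 − rank ∂_1 = 9 − 8 = 1, and the invariant factors of ∂_1 are all 1, so H_0 = Z.
  H_1: rank ker ∂_1 − rank ∂_2 = (27 − 8) − 18 = 1, and ∂_2 has invariant factor 2 > 1, so H_1 = Z ⊕ Z/2.
  H_2: rank ker ∂_2 − rank ∂_3 = (18 − 18) − 0 = 0, and there is no ∂_3, so H_2 = 0.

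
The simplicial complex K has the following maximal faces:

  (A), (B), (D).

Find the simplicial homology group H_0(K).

K has 3 vertices.
rank ∂_0 = 0, rank ∂_1 = 0 ⇒ b_0 = 3 − 0 − 0 = 3. So H_0 ≅ Z^3.

H_0 = Z^3.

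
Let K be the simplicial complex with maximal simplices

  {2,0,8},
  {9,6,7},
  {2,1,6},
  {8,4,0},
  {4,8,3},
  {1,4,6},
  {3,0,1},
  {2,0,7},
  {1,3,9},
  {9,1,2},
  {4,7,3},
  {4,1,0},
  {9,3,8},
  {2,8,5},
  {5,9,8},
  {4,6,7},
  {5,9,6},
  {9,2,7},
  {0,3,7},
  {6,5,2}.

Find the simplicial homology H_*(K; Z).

H_0 = Z,  H_1 = Z ⊕ Z/2,  H_2 = 0.

Take the total order 0 < 1 < 2 < 3 < 4 < 5 < 6 < 7 < 8 < 9 on the vertex set. Then K (dimension 2) consists of the simplices:

  0-simplices (10): [0], [1], [2], [3], [4], [5], [6], [7], [8], [9]
  1-simplices (30): (30 of them)
  2-simplices (20): (20 of them)

giving chain groups C_0 ≅ Z^10, C_1 ≅ Z^30, C_2 ≅ Z^20.

∂_1: C_1 → C_0 maps an edge to its endpoints' difference, ∂[p,q] = q − p. For instance
  ∂[8,9] = [9] − [8].
As a 10×30 matrix over Z this has rank 9, with invariant factors (1,1,1,1,1,1,1,1,1).

∂_2: C_2 → C_1 acts by ∂[p,q,r] = [q,r] − [p,r] + [p,q]. For instance
  ∂[3,4,7] = [4,7] − [3,7] + [3,4],
  ∂[2,5,8] = [5,8] − [2,8] + [2,5].
As a 30×20 matrix over Z this has rank 20, with invariant factors (1,1,1,1,1,1,1,1,1,1,1,1,1,1,1,1,1,1,1,2).

From H_k ≅ ker(∂_k) / im(∂_{k+1}) we obtain:

  H_0: rank C_0 − rank ∂_1 = 10 − 9 = 1, and the invariant factors of ∂_1 are all 1, so H_0 = Z.
  H_1: rank ker ∂_1 − rank ∂_2 = (30 − 9) − 20 = 1, and ∂_2 has invariant factor 2 > 1, so H_1 = Z ⊕ Z/2.
  H_2: rank ker ∂_2 − rank ∂_3 = (20 − 20) − 0 = 0, and there is no ∂_3, so H_2 = 0.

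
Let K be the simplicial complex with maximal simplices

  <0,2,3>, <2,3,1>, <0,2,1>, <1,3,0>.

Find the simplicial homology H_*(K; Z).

H_0 = Z,  H_1 = 0,  H_2 = Z.

Take the total order 0 < 1 < 2 < 3 on the vertex set. Then K (dimension 2) consists of the simplices:

  0-simplices (4): [0], [1], [2], [3]
  1-simplices (6): [0,1], [0,2], [0,3], [1,2], [1,3], [2,3]
  2-simplices (4): [0,1,2], [0,1,3], [0,2,3], [1,2,3]

giving chain groups C_0 ≅ Z^4, C_1 ≅ Z^6, C_2 ≅ Z^4.

Boundary ∂_1: C_1 → C_0 is given by ∂[p,q] = [q] − [p]. For instance
  ∂[2,3] = [3] − [2].
This gives a 4×6 integer matrix of rank 3; reducing to Smith normal form yields diagonal entries (1,1,1).

∂_2: C_2 → C_1 acts by ∂[p,q,r] = [q,r] − [p,r] + [p,q]. For instance
  ∂[1,2,3] = [2,3] − [1,3] + [1,2],
  ∂[0,1,3] = [1,3] − [0,3] + [0,1].
As a 6×4 matrix over Z this has rank 3, with invariant factors (1,1,1).

From H_k ≅ ker(∂_k) / im(∂_{k+1}) we obtain:

  H_0: rank C_0 − rank ∂_1 = 4 − 3 = 1, and the invariant factors of ∂_1 are all 1, so H_0 = Z.
  H_1: rank ker ∂_1 − rank ∂_2 = (6 − 3) − 3 = 0, and the invariant factors of ∂_2 are all 1, so H_1 = 0.
  H_2: rank ker ∂_2 − rank ∂_3 = (4 − 3) − 0 = 1, and there is no ∂_3, so H_2 = Z.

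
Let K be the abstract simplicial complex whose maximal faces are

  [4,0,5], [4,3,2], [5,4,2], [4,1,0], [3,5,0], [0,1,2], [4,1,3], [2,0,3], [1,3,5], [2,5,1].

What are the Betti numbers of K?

b_0 = 1, b_1 = 0, b_2 = 0.

Fix the vertex order 0 < 1 < 2 < 3 < 4 < 5 and write every simplex with vertices in increasing order. Then dim K = 2 and the simplices of K are:

  0-simplices (6): [0], [1], [2], [3], [4], [5]
  1-simplices (15): [0,1], [0,2], [0,3], [0,4], [0,5], [1,2], [1,3], [1,4], [1,5], [2,3], [2,4], [2,5], [3,4], [3,5], [4,5]
  2-simplices (10): [0,1,2], [0,1,4], [0,2,3], [0,3,5], [0,4,5], [1,2,5], [1,3,4], [1,3,5], [2,3,4], [2,4,5]

giving chain groups C_0 ≅ Z^6, C_1 ≅ Z^15, C_2 ≅ Z^10.

∂_1: C_1 → C_0 maps an edge to its endpoints' difference, ∂[p,q] = q − p. For instance
  ∂[2,3] = [3] − [2].
The resulting 6×15 matrix has rank 5, and its Smith normal form has invariant factors (1,1,1,1,1).

Boundary ∂_2: C_2 → C_1 acts by ∂[p,q,r] = [q,r] − [p,r] + [p,q]. For instance
  ∂[2,3,4] = [3,4] − [2,4] + [2,3],
  ∂[0,1,2] = [1,2] − [0,2] + [0,1].
The resulting 15×10 matrix has rank 10, and its Smith normal form has invariant factors (1,1,1,1,1,1,1,1,1,2).

Reading off H_k = ker ∂_k / im ∂_{k+1}:

  H_0: rank C_0 − rank ∂_1 = 6 − 5 = 1, and the invariant factors of ∂_1 are all 1, so H_0 ≅ Z.
  H_1: rank ker ∂_1 − rank ∂_2 = (15 − 5) − 10 = 0, and ∂_2 has invariant factor 2 > 1, so H_1 ≅ Z/2.
  H_2: rank ker ∂_2 − rank ∂_3 = (10 − 10) − 0 = 0, and there is no ∂_3, so H_2 ≅ 0.

Hence the Betti numbers are b_0 = 1, b_1 = 0, b_2 = 0.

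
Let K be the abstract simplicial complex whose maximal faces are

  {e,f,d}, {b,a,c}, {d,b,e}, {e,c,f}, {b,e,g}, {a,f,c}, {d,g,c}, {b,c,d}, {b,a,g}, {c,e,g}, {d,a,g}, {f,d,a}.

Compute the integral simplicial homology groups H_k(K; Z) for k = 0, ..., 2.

Fix the vertex order a < b < c < d < e < f < g and write every simplex with vertices in increasing order. Then dim K = 2 and the simplices of K are:

  0-simplices (7): a, b, c, d, e, f, g
  1-simplices (18): ab, ac, ad, af, ag, bc, bd, be, bg, cd, ce, cf, cg, de, df, dg, ef, eg
  2-simplices (12): abc, abg, acf, adf, adg, bcd, bde, beg, cdg, cef, ceg, def

so the chain groups are C_0 ≅ Z^7, C_1 ≅ Z^18, C_2 ≅ Z^12.

Boundary ∂_1: C_1 → C_0 sends each edge [p,q] (with p < q) to q − p. For instance
  ∂ac = c − a.
This gives a 7×18 integer matrix of rank 6; reducing to Smith normal form yields diagonal entries (1,1,1,1,1,1).

Boundary ∂_2: C_2 → C_1 sends each 2-simplex [p,q,r] to [q,r] − [p,r] + [p,q]. For instance
  ∂ceg = eg − cg + ce,
  ∂abg = bg − ag + ab.
As a 18×12 matrix over Z this has rank 12, with invariant factors (1,1,1,1,1,1,1,1,1,1,1,2).

Computing H_k = (kernel of ∂_k) / (image of ∂_{k+1}):

  H_0: rank C_0 − rank ∂_1 = 7 − 6 = 1, and the invariant factors of ∂_1 are all 1, so H_0 = Z.
  H_1: rank ker ∂_1 − rank ∂_2 = (18 − 6) − 12 = 0, and ∂_2 has invariant factor 2 > 1, so H_1 = Z/2.
  H_2: rank ker ∂_2 − rank ∂_3 = (12 − 12) − 0 = 0, and there is no ∂_3, so H_2 = 0.

As a check, the Euler characteristic is 7 − 18 + 12 = 1, which agrees with 1 − 0 + 0 = 1.
(K is a triangulation of the real projective plane RP^2.)

H_0 ≅ Z,  H_1 ≅ Z/2,  H_2 = 0.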